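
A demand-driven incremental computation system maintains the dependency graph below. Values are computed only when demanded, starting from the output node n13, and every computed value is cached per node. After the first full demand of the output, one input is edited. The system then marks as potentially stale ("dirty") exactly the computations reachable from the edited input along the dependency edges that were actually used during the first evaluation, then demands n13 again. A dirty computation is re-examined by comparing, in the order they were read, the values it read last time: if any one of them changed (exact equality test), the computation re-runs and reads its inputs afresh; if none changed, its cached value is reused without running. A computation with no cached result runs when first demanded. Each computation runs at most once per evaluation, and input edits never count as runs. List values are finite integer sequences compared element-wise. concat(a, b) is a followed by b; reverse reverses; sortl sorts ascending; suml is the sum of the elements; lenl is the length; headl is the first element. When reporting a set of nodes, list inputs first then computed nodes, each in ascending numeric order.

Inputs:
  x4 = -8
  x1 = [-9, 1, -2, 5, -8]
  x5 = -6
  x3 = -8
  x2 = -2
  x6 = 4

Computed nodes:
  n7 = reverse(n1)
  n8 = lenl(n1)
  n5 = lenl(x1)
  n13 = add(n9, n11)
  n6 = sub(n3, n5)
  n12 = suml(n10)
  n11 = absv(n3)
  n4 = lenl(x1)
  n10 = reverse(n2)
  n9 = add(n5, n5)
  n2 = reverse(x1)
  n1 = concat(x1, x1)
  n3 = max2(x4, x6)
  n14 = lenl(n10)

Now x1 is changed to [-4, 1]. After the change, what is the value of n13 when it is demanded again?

First evaluation (everything demanded from the output):
  n3 = max2(-8, 4) = 4
  n5 = lenl([-9, 1, -2, 5, -8]) = 5
  n9 = add(5, 5) = 10
  n11 = absv(4) = 4
  n13 = add(10, 4) = 14

Propagation after the edit:
  n5: runs — x1 [-9, 1, -2, 5, -8]->[-4, 1]; result 2.
  n9: runs — n5 5->2; n5 5->2; result 4.
  n13: runs — n9 10->4; result 8.

New value of n13: 8.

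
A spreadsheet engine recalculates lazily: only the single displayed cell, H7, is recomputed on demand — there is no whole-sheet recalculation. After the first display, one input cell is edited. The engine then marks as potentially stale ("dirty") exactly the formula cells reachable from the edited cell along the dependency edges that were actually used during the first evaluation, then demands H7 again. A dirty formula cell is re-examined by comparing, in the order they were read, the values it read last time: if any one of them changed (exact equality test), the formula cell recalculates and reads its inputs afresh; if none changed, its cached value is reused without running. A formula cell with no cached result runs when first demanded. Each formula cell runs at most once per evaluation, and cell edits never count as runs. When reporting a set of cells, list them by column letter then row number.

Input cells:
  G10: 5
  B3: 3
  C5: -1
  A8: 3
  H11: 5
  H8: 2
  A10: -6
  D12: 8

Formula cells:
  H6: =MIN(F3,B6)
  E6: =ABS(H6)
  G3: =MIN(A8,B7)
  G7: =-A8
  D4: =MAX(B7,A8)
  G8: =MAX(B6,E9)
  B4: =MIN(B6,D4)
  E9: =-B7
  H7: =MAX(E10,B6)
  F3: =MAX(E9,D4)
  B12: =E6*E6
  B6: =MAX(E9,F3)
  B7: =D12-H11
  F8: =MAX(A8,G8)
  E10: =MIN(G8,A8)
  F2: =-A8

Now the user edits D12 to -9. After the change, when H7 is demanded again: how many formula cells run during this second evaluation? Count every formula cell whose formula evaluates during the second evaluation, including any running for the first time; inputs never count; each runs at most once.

First evaluation (everything demanded from the output):
  B7 = 8 - 5 = 3
  D4 = MAX(3, 3) = 3
  E9 = -(3) = -3
  F3 = MAX(-3, 3) = 3
  B6 = MAX(-3, 3) = 3
  G8 = MAX(3, -3) = 3
  E10 = MIN(3, 3) = 3
  H7 = MAX(3, 3) = 3

Propagation after the edit:
  B7: runs — D12 8->-9; result -14.
  D4: runs — B7 3->-14; result 3 (same value as before).
  E9: runs — B7 3->-14; result 14.
  F3: runs — E9 -3->14; result 14.
  B6: runs — E9 -3->14; F3 3->14; result 14.
  G8: runs — B6 3->14; E9 -3->14; result 14.
  E10: runs — G8 3->14; result 3 (same value as before).
  H7: runs — B6 3->14; result 14.

Formula cells that run: B6, B7, D4, E9, E10, F3, G8, H7 — 8 in total.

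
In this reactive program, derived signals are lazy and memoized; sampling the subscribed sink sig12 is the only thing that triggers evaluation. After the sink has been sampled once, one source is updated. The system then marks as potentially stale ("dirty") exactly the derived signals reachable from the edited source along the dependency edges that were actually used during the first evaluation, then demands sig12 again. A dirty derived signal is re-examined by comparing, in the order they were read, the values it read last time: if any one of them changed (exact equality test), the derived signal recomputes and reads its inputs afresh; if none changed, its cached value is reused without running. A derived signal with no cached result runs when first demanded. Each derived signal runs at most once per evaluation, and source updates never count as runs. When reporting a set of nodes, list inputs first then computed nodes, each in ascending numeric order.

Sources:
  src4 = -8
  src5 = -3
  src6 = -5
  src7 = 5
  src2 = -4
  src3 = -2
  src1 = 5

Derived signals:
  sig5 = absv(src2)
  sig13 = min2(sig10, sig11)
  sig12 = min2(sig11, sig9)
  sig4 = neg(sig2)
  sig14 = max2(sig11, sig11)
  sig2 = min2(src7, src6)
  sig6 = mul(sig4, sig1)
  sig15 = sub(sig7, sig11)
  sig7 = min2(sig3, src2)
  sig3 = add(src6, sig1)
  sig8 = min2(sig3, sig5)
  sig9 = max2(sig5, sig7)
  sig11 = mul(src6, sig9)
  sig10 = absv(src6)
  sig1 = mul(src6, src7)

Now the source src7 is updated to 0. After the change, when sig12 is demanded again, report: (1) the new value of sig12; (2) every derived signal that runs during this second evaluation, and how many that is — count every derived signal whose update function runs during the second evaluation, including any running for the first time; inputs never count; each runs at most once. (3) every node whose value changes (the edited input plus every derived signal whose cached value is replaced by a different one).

Demanding sig12 again yields -20.
4 derived signals run: sig1, sig3, sig7, sig9.
The nodes whose values change: src7, sig1, sig3, sig7.
Note the absorption at sig9: it re-runs yet its value is the same, leaving the output's value untouched.

First demand of the output computes:
  sig1 = mul(-5, 5) = -25
  sig3 = add(-5, -25) = -30
  sig5 = absv(-4) = 4
  sig7 = min2(-30, -4) = -30
  sig9 = max2(4, -30) = 4
  sig11 = mul(-5, 4) = -20
  sig12 = min2(-20, 4) = -20

After the edit, cleaning proceeds:
  sig1: a read changed (src7 5->0) — executes, giving 0.
  sig3: a read changed (sig1 -25->0) — executes, giving -5.
  sig7: a read changed (sig3 -30->-5) — executes, giving -5.
  sig9: a read changed (sig7 -30->-5) — executes, giving 4 — identical to its old value.
  sig11: dirty, but its reads are unchanged (src6 unchanged, sig9 unchanged); cached -20 stands.
  sig12: dirty, but its reads are unchanged (sig11 unchanged, sig9 unchanged); cached -20 stands.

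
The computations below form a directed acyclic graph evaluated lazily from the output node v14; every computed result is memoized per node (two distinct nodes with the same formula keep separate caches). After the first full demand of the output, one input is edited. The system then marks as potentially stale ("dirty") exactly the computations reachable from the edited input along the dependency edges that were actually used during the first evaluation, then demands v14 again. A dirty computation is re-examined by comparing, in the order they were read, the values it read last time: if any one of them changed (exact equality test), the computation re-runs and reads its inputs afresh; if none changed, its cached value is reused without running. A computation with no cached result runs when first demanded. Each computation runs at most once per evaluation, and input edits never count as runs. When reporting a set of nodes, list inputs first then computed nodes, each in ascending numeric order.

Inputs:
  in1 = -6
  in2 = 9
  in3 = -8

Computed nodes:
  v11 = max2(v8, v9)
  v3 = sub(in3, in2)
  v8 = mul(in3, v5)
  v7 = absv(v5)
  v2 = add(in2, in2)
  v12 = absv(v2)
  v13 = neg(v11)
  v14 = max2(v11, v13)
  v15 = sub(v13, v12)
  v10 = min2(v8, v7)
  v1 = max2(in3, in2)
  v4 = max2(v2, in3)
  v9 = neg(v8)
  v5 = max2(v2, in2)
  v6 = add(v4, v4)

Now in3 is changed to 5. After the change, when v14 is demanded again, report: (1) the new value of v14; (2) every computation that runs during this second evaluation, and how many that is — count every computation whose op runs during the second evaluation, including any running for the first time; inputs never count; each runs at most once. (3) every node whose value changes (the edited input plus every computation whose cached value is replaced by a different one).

Demanding v14 again yields 90.
5 computations run: v8, v9, v11, v13, v14.
The nodes whose values change: in3, v8, v9, v11, v13, v14.

First demand of the output computes:
  v2 = add(9, 9) = 18
  v5 = max2(18, 9) = 18
  v8 = mul(-8, 18) = -144
  v9 = neg(-144) = 144
  v11 = max2(-144, 144) = 144
  v13 = neg(144) = -144
  v14 = max2(144, -144) = 144

After the edit, cleaning proceeds:
  v8: a read changed (in3 -8->5) — executes, giving 90.
  v9: a read changed (v8 -144->90) — executes, giving -90.
  v11: a read changed (v8 -144->90; v9 144->-90) — executes, giving 90.
  v13: a read changed (v11 144->90) — executes, giving -90.
  v14: a read changed (v11 144->90; v13 -144->-90) — executes, giving 90.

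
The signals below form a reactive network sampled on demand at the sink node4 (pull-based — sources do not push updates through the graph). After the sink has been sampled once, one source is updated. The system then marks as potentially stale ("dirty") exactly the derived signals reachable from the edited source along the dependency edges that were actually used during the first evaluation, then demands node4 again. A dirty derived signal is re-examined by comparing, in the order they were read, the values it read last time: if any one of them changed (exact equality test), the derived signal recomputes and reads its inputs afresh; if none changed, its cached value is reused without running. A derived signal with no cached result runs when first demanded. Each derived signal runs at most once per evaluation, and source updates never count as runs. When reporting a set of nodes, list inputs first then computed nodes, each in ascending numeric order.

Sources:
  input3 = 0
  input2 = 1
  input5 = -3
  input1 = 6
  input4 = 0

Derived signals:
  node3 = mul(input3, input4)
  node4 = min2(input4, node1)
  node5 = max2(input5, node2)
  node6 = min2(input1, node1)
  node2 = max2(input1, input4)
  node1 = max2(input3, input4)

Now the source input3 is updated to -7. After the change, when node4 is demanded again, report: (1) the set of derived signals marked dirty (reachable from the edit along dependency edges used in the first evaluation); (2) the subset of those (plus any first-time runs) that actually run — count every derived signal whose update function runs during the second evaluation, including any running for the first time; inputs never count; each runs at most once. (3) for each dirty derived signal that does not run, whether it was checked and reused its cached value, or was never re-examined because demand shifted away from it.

Initial pass — values computed on the first demand:
  node1 = max2(0, 0) = 0
  node4 = min2(0, 0) = 0

Second demand — change propagation:
  node1: re-runs because input3 0->-7; new result 0 (unchanged).
  node4: re-examined; everything it read last time is the same (input4 unchanged, node1 unchanged) — cache 0 kept, no run.

The important point: node1 recomputes to an identical value, and the output ends up unchanged.

Dirty set: node1, node4.
Run set: node1 (1 run).
Re-examined without running (cache reused): node4.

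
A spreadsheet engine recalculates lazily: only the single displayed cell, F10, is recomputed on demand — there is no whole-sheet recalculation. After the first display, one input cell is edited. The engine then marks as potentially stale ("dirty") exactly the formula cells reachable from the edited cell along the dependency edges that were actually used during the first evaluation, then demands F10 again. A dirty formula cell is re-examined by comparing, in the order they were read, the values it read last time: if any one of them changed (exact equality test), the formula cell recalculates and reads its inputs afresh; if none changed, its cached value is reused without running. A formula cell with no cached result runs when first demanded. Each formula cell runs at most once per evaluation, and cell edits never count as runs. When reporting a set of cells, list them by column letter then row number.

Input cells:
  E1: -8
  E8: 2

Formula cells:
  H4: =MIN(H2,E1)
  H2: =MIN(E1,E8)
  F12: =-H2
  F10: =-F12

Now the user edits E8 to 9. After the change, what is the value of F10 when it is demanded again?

New value of F10: -8.
Key observation: the change is absorbed at H2 — it re-runs but produces the same value, and the output's value is unchanged.

First evaluation (everything demanded from the output):
  H2 = MIN(-8, 2) = -8
  F12 = -(-8) = 8
  F10 = -(8) = -8

Propagation after the edit:
  H2: runs — E8 2->9; result -8 (same value as before).
  F12: checked — values it read are unchanged (H2 unchanged); reused cached 8 without running.
  F10: checked — values it read are unchanged (F12 unchanged); reused cached -8 without running.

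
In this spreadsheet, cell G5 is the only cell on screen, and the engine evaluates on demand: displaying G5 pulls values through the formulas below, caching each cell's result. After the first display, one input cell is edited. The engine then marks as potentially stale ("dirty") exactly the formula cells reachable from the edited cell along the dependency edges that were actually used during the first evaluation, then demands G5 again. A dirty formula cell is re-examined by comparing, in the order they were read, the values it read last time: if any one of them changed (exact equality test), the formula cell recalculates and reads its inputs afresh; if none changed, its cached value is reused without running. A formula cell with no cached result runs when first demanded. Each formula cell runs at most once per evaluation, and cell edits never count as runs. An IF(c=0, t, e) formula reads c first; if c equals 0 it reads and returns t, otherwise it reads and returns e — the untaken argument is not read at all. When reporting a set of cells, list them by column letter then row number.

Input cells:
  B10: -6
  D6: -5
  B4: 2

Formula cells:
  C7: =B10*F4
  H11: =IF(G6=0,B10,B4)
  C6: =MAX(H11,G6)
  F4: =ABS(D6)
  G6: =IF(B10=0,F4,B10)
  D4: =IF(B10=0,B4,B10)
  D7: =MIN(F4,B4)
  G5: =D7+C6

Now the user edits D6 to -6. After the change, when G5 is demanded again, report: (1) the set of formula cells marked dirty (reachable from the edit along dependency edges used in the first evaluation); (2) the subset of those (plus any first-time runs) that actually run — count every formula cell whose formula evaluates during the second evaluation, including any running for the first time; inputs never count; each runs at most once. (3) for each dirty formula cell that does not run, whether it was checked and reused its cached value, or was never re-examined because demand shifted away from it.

Dirty set: D7, F4, G5.
Run set: D7, F4 (2 run).
Re-examined without running (cache reused): G5.
The important point: D7 recomputes to an identical value, and the output ends up unchanged.

Initial pass — values computed on the first demand:
  F4 = ABS(-5) = 5
  D7 = MIN(5, 2) = 2
  G6 = IF(B10=0: B10=-6 -> else branch B10) = -6
  H11 = IF(G6=0: G6=-6 -> else branch B4) = 2
  C6 = MAX(2, -6) = 2
  G5 = 2 + 2 = 4

Second demand — change propagation:
  F4: re-runs because D6 -5->-6; new result 6.
  D7: re-runs because F4 5->6; new result 2 (unchanged).
  G5: re-examined; everything it read last time is the same (D7 unchanged, C6 unchanged) — cache 4 kept, no run.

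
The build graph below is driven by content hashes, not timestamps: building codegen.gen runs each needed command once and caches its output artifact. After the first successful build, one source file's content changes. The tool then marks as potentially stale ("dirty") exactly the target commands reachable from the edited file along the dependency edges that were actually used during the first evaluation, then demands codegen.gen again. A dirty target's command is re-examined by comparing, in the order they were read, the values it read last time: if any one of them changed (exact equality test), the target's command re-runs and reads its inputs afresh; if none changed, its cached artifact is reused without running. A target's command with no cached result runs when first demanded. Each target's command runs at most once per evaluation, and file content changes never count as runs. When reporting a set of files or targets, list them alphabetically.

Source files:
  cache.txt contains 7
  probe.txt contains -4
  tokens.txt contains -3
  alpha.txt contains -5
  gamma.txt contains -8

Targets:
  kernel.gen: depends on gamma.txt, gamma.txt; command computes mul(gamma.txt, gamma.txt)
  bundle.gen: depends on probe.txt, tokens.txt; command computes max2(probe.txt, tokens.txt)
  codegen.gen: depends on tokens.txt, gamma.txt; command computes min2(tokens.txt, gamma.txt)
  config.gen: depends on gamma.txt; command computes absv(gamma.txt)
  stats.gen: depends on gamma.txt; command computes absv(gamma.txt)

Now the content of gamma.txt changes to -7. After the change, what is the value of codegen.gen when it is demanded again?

Initial pass — values computed on the first demand:
  codegen.gen = min2(-3, -8) = -8

Second demand — change propagation:
  codegen.gen: re-runs because gamma.txt -8->-7; new result -7.

codegen.gen now evaluates to -7.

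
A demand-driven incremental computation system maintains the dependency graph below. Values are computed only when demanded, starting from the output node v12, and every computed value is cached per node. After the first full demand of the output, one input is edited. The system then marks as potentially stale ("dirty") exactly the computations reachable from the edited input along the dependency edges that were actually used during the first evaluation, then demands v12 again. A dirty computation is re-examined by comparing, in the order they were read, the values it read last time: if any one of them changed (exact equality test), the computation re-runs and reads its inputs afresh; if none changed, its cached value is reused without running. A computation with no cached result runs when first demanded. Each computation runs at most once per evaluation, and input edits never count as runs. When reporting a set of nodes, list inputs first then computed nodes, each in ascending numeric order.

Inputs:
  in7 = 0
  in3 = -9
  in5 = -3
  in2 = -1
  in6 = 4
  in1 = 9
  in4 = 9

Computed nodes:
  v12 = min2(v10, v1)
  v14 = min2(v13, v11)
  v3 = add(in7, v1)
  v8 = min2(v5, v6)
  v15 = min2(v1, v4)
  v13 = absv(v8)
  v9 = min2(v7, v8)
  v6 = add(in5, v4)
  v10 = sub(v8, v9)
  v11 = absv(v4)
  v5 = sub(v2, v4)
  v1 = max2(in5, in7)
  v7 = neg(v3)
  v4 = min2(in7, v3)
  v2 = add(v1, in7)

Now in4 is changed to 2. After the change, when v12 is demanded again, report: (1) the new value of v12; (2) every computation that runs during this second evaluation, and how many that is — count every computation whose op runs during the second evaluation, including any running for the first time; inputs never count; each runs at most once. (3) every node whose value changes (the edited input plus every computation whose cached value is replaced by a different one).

New value of v12: 0.
Computations that run: none — 0 in total.
Values that change: in4.
Key observation: in4 is never demanded by the output, so the edit triggers no recomputation at all.

First evaluation (everything demanded from the output):
  v1 = max2(-3, 0) = 0
  v2 = add(0, 0) = 0
  v3 = add(0, 0) = 0
  v4 = min2(0, 0) = 0
  v5 = sub(0, 0) = 0
  v6 = add(-3, 0) = -3
  v7 = neg(0) = 0
  v8 = min2(0, -3) = -3
  v9 = min2(0, -3) = -3
  v10 = sub(-3, -3) = 0
  v12 = min2(0, 0) = 0

Propagation after the edit:
  in4 feeds no computation that the output demands — nothing is marked dirty and nothing runs.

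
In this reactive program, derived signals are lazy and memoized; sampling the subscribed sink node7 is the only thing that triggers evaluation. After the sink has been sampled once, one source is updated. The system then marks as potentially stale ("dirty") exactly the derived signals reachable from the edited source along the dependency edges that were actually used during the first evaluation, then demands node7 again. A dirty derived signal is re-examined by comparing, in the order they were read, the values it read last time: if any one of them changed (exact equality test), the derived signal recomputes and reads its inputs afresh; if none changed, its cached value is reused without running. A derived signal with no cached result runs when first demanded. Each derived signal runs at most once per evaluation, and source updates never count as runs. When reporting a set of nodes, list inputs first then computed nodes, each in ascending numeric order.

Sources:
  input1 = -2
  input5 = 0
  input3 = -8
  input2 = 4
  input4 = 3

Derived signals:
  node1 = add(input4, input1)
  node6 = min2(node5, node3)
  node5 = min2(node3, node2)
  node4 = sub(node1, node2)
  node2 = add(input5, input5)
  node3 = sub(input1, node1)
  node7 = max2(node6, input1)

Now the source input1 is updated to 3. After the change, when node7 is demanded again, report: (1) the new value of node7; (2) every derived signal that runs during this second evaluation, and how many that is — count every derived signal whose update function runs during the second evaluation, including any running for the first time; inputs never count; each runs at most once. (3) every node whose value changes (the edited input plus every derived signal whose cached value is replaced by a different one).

Demanding node7 again yields 3.
3 derived signals run: node1, node3, node7.
The nodes whose values change: input1, node1, node7.
Note where the cutoff bites: node5 is checked, finds nothing changed, and keeps its cache.

First demand of the output computes:
  node1 = add(3, -2) = 1
  node2 = add(0, 0) = 0
  node3 = sub(-2, 1) = -3
  node5 = min2(-3, 0) = -3
  node6 = min2(-3, -3) = -3
  node7 = max2(-3, -2) = -2

After the edit, cleaning proceeds:
  node1: a read changed (input1 -2->3) — executes, giving 6.
  node3: a read changed (input1 -2->3; node1 1->6) — executes, giving -3 — identical to its old value.
  node5: dirty, but its reads are unchanged (node3 unchanged, node2 unchanged); cached -3 stands.
  node6: dirty, but its reads are unchanged (node5 unchanged, node3 unchanged); cached -3 stands.
  node7: a read changed (input1 -2->3) — executes, giving 3.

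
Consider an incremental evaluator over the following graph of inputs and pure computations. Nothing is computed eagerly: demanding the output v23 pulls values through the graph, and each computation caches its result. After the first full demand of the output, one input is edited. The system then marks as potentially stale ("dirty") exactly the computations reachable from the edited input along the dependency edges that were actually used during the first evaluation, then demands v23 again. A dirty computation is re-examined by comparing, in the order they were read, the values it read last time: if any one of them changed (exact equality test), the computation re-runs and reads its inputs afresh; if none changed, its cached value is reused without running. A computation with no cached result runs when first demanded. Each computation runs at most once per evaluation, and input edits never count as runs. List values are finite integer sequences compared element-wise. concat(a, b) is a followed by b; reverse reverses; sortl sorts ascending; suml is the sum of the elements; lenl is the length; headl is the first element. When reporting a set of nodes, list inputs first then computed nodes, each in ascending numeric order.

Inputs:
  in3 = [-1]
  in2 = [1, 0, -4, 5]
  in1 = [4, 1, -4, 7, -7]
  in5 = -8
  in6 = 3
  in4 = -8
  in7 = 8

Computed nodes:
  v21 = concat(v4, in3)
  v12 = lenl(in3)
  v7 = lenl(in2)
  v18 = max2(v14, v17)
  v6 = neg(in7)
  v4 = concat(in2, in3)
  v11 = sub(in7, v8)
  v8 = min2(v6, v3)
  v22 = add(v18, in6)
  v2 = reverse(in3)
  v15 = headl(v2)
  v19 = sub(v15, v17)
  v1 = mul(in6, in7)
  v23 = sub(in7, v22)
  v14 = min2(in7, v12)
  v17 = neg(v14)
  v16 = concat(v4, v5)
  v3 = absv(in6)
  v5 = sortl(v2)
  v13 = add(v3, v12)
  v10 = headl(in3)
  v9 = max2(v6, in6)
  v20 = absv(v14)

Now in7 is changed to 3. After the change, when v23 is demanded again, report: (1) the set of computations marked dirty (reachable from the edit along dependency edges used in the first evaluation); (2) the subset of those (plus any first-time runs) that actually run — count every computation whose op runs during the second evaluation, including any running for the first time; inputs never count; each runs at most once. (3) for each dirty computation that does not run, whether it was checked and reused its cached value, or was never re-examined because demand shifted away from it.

Initial pass — values computed on the first demand:
  v12 = lenl([-1]) = 1
  v14 = min2(8, 1) = 1
  v17 = neg(1) = -1
  v18 = max2(1, -1) = 1
  v22 = add(1, 3) = 4
  v23 = sub(8, 4) = 4

Second demand — change propagation:
  v14: re-runs because in7 8->3; new result 1 (unchanged).
  v17: re-examined; everything it read last time is the same (v14 unchanged) — cache -1 kept, no run.
  v18: re-examined; everything it read last time is the same (v14 unchanged, v17 unchanged) — cache 1 kept, no run.
  v22: re-examined; everything it read last time is the same (v18 unchanged, in6 unchanged) — cache 4 kept, no run.
  v23: re-runs because in7 8->3; new result -1.

The important point: at v17 every value read last time is unchanged, so the dirty flag clears without a run.

Dirty set: v14, v17, v18, v22, v23.
Run set: v14, v23 (2 run).
Re-examined without running (cache reused): v17, v18, v22.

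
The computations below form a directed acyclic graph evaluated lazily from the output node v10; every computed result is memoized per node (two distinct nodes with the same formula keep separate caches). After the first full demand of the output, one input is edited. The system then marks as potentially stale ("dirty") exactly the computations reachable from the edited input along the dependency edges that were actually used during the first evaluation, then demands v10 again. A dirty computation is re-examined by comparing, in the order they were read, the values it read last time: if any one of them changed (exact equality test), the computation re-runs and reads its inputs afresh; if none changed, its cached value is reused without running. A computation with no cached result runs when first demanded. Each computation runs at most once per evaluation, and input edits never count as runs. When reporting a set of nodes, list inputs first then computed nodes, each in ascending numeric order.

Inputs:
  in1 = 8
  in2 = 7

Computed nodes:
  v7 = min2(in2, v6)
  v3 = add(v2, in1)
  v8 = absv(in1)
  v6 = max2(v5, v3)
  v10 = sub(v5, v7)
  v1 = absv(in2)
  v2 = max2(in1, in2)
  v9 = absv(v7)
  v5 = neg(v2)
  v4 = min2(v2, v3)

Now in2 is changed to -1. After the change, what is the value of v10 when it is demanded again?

Demanding v10 again yields -7.
Note where the cutoff bites: v3 is checked, finds nothing changed, and keeps its cache.

First demand of the output computes:
  v2 = max2(8, 7) = 8
  v3 = add(8, 8) = 16
  v5 = neg(8) = -8
  v6 = max2(-8, 16) = 16
  v7 = min2(7, 16) = 7
  v10 = sub(-8, 7) = -15

After the edit, cleaning proceeds:
  v2: a read changed (in2 7->-1) — executes, giving 8 — identical to its old value.
  v3: dirty, but its reads are unchanged (v2 unchanged, in1 unchanged); cached 16 stands.
  v5: dirty, but its reads are unchanged (v2 unchanged); cached -8 stands.
  v6: dirty, but its reads are unchanged (v5 unchanged, v3 unchanged); cached 16 stands.
  v7: a read changed (in2 7->-1) — executes, giving -1.
  v10: a read changed (v7 7->-1) — executes, giving -7.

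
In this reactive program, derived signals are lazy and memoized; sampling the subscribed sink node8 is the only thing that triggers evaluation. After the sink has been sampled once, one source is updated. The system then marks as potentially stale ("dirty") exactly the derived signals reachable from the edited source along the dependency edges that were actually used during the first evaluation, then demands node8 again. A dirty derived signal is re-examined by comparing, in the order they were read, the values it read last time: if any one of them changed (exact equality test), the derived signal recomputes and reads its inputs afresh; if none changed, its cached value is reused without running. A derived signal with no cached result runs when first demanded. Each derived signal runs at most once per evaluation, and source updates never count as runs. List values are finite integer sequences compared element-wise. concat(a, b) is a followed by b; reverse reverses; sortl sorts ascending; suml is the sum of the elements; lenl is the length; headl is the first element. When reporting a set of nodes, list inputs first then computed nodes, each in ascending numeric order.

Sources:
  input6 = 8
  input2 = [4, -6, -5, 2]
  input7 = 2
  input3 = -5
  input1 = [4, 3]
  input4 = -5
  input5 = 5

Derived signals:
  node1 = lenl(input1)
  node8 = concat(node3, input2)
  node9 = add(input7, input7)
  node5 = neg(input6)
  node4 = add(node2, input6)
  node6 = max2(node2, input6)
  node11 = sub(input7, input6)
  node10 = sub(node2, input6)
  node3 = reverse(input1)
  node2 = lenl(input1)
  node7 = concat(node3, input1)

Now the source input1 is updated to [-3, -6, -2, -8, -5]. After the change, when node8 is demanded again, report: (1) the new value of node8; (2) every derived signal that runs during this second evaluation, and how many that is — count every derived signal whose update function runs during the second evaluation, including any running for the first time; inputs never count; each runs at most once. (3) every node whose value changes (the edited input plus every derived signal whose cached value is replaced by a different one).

First demand of the output computes:
  node3 = reverse([4, 3]) = [3, 4]
  node8 = concat([3, 4], [4, -6, -5, 2]) = [3, 4, 4, -6, -5, 2]

After the edit, cleaning proceeds:
  node3: a read changed (input1 [4, 3]->[-3, -6, -2, -8, -5]) — executes, giving [-5, -8, -2, -6, -3].
  node8: a read changed (node3 [3, 4]->[-5, -8, -2, -6, -3]) — executes, giving [-5, -8, -2, -6, -3, 4, -6, -5, 2].

Demanding node8 again yields [-5, -8, -2, -6, -3, 4, -6, -5, 2].
2 derived signals run: node3, node8.
The nodes whose values change: input1, node3, node8.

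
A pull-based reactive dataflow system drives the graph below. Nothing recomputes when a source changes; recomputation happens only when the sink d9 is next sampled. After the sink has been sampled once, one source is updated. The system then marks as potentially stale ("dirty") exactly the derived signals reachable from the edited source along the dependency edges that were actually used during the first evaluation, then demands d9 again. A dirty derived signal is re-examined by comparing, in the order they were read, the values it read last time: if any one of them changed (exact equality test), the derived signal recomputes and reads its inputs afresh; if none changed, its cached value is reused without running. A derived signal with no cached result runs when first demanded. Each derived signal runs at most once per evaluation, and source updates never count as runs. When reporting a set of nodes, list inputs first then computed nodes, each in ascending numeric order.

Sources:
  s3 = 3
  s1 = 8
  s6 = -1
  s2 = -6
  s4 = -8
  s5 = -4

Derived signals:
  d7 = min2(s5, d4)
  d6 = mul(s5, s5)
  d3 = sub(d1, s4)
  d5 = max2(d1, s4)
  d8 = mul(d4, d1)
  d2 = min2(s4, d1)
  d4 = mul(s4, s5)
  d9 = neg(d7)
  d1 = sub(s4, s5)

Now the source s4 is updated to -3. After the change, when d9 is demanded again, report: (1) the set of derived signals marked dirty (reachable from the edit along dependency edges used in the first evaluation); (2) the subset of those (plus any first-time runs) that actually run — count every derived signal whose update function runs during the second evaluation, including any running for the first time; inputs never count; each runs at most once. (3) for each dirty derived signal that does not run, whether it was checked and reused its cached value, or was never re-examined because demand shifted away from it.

First evaluation (everything demanded from the output):
  d4 = mul(-8, -4) = 32
  d7 = min2(-4, 32) = -4
  d9 = neg(-4) = 4

Propagation after the edit:
  d4: runs — s4 -8->-3; result 12.
  d7: runs — d4 32->12; result -4 (same value as before).
  d9: checked — values it read are unchanged (d7 unchanged); reused cached 4 without running.

Key observation: the change is absorbed at d7 — it re-runs but produces the same value, and the output's value is unchanged.

Marked dirty: d4, d7, d9.
Derived signals that run: d4, d7 — 2 in total.
Checked but reused from cache: d9.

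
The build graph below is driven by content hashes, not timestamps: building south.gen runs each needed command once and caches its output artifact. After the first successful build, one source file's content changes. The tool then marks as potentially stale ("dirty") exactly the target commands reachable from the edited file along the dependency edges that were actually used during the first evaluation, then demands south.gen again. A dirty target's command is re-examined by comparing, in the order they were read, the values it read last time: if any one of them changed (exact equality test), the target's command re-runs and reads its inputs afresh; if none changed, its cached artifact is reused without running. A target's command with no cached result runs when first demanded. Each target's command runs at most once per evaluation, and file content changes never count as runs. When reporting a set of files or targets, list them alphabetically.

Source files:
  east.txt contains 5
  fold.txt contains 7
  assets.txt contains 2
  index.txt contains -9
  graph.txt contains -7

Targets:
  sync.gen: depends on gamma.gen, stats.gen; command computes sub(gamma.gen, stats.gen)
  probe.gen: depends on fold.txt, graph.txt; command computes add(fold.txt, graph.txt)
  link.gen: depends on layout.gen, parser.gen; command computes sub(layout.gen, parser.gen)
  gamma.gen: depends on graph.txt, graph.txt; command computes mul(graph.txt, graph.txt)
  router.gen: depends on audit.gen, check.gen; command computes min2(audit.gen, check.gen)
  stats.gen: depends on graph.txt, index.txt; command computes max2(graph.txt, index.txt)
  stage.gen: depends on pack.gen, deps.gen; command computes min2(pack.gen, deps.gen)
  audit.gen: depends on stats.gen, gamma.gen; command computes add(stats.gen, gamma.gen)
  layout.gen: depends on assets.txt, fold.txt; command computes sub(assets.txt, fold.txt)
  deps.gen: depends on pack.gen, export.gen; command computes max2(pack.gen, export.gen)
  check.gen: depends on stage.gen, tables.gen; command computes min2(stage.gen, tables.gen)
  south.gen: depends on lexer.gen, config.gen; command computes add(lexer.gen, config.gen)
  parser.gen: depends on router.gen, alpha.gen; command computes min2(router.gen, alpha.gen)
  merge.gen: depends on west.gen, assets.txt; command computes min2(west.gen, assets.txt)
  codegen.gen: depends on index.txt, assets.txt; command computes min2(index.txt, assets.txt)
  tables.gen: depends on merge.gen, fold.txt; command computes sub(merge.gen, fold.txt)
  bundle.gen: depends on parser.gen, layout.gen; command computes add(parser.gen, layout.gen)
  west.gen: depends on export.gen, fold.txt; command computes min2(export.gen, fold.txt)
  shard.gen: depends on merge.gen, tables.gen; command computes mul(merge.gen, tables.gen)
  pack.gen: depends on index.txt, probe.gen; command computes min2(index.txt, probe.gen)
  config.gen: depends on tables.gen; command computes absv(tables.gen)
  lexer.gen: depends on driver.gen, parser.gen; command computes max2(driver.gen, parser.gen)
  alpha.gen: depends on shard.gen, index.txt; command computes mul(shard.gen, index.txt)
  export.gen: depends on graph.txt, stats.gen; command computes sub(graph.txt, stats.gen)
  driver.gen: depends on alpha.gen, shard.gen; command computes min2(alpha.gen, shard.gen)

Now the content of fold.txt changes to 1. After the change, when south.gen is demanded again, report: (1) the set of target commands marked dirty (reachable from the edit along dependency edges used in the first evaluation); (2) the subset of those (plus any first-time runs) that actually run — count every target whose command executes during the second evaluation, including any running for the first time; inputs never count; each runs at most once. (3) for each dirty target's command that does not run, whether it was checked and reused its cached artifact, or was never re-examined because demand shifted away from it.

Initial pass — values computed on the first demand:
  gamma.gen = mul(-7, -7) = 49
  probe.gen = add(7, -7) = 0
  pack.gen = min2(-9, 0) = -9
  stats.gen = max2(-7, -9) = -7
  audit.gen = add(-7, 49) = 42
  export.gen = sub(-7, -7) = 0
  deps.gen = max2(-9, 0) = 0
  stage.gen = min2(-9, 0) = -9
  west.gen = min2(0, 7) = 0
  merge.gen = min2(0, 2) = 0
  tables.gen = sub(0, 7) = -7
  check.gen = min2(-9, -7) = -9
  config.gen = absv(-7) = 7
  router.gen = min2(42, -9) = -9
  shard.gen = mul(0, -7) = 0
  alpha.gen = mul(0, -9) = 0
  driver.gen = min2(0, 0) = 0
  parser.gen = min2(-9, 0) = -9
  lexer.gen = max2(0, -9) = 0
  south.gen = add(0, 7) = 7

Second demand — change propagation:
  probe.gen: re-runs because fold.txt 7->1; new result -6.
  pack.gen: re-runs because probe.gen 0->-6; new result -9 (unchanged).
  deps.gen: re-examined; everything it read last time is the same (pack.gen unchanged, export.gen unchanged) — cache 0 kept, no run.
  stage.gen: re-examined; everything it read last time is the same (pack.gen unchanged, deps.gen unchanged) — cache -9 kept, no run.
  west.gen: re-runs because fold.txt 7->1; new result 0 (unchanged).
  merge.gen: re-examined; everything it read last time is the same (west.gen unchanged, assets.txt unchanged) — cache 0 kept, no run.
  tables.gen: re-runs because fold.txt 7->1; new result -1.
  check.gen: re-runs because tables.gen -7->-1; new result -9 (unchanged).
  config.gen: re-runs because tables.gen -7->-1; new result 1.
  router.gen: re-examined; everything it read last time is the same (audit.gen unchanged, check.gen unchanged) — cache -9 kept, no run.
  shard.gen: re-runs because tables.gen -7->-1; new result 0 (unchanged).
  alpha.gen: re-examined; everything it read last time is the same (shard.gen unchanged, index.txt unchanged) — cache 0 kept, no run.
  driver.gen: re-examined; everything it read last time is the same (alpha.gen unchanged, shard.gen unchanged) — cache 0 kept, no run.
  parser.gen: re-examined; everything it read last time is the same (router.gen unchanged, alpha.gen unchanged) — cache -9 kept, no run.
  lexer.gen: re-examined; everything it read last time is the same (driver.gen unchanged, parser.gen unchanged) — cache 0 kept, no run.
  south.gen: re-runs because config.gen 7->1; new result 1.

The important point: at deps.gen every value read last time is unchanged, so the dirty flag clears without a run.

Dirty set: alpha.gen, check.gen, config.gen, deps.gen, driver.gen, lexer.gen, merge.gen, pack.gen, parser.gen, probe.gen, router.gen, shard.gen, south.gen, stage.gen, tables.gen, west.gen.
Run set: check.gen, config.gen, pack.gen, probe.gen, shard.gen, south.gen, tables.gen, west.gen (8 run).
Re-examined without running (cache reused): alpha.gen, deps.gen, driver.gen, lexer.gen, merge.gen, parser.gen, router.gen, stage.gen.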